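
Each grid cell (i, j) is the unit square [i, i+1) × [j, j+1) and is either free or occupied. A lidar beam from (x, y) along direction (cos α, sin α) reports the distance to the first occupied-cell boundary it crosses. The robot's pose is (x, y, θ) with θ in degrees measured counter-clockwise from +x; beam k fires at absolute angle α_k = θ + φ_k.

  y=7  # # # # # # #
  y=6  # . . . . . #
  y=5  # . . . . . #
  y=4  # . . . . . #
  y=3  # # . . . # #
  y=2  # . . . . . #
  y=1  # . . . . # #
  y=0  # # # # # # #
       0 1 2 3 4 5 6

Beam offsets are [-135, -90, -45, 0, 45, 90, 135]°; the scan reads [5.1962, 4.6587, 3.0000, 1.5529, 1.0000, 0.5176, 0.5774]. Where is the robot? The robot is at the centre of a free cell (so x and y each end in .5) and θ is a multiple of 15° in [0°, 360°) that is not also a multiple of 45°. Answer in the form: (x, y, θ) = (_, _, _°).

(x, y, θ) = (1.5, 5.5, 75°)

Candidates: 27 free-cell centres × 16 headings = 432 poses. Raycast each; keep the one whose scan matches to 4 dp.
  (3.5, 4.5, 195°): beam 1 = 2.8868 ≠ 5.1962 ✗
  (1.5, 4.5, 300°): beam 1 = 0.5176 ≠ 5.1962 ✗
  (5.5, 4.5, 255°): beam 1 = 2.8868 ≠ 5.1962 ✗
  …
  (1.5, 5.5, 75°): r_1=5.1962, r_2=4.6587, r_3=3.0000, r_4=1.5529, r_5=1.0000, r_6=0.5176, r_7=0.5774 — all match ✓
Unique over the lattice → pose = (1.5, 5.5, 75°).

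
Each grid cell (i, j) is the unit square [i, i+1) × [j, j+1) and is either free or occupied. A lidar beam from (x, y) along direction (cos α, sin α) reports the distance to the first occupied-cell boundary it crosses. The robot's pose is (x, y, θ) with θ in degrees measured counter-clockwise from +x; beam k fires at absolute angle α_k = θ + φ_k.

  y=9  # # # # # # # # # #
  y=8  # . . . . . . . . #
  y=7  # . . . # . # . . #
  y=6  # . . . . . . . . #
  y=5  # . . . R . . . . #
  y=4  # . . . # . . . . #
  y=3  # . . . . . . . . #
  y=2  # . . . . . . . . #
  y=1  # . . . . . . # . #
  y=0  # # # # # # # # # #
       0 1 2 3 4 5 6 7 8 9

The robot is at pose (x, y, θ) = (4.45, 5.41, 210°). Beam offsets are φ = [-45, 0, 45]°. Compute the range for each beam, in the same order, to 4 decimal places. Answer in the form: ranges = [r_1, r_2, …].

ranges = [3.5717, 3.9837, 0.4245]

beam 1: φ=-45°, α=165°
  direction (-0.9659, 0.2588); cell (4,5); t to first gridline: x 0.4659, y 2.2796 (then +1.0353 / +3.8637)
    (3,5) via x @ 0.4659
    (2,5) via x @ 1.5012
    (2,6) via y @ 2.2796
    (1,6) via x @ 2.5364
    (0,6) via x @ 3.5717  # hit
  → r_1 = 3.5717
beam 2: φ=0°, α=210°
  direction (-0.8660, -0.5000); cell (4,5); t to first gridline: x 0.5196, y 0.8200 (then +1.1547 / +2.0000)
    (3,5) via x @ 0.5196
    (3,4) via y @ 0.8200
    (2,4) via x @ 1.6743
    (2,3) via y @ 2.8200
    (1,3) via x @ 2.8290
    (0,3) via x @ 3.9837  # hit
  → r_2 = 3.9837
beam 3: φ=45°, α=255°
  direction (-0.2588, -0.9659); cell (4,5); t to first gridline: x 1.7387, y 0.4245 (then +3.8637 / +1.0353)
    (4,4) via y @ 0.4245  # hit
  → r_3 = 0.4245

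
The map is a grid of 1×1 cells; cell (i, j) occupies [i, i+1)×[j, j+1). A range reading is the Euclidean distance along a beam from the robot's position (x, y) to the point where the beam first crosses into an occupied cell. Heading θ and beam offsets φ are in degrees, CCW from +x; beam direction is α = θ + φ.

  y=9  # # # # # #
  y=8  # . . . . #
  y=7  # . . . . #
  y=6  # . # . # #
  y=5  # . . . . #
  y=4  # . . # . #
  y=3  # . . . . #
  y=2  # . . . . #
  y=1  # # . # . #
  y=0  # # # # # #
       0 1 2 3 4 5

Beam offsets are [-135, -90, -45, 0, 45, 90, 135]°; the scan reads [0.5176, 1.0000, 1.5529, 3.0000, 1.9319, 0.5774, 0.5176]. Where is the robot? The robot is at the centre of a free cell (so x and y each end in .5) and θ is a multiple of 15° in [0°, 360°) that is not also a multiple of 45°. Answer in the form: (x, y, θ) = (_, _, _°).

Candidates: 27 free-cell centres × 16 headings = 432 poses. Raycast each; keep the one whose scan matches to 4 dp.
  (1.5, 7.5, 30°): beam 1 = 1.9319 ≠ 0.5176 ✗
  (3.5, 6.5, 15°): beam 1 = 5.0000 ≠ 0.5176 ✗
  (1.5, 3.5, 210°): beam 1 = 2.5882 ≠ 0.5176 ✗
  (2.5, 8.5, 195°): beam 1 = 0.5774 ≠ 0.5176 ✗
  …
  (4.5, 7.5, 150°): r_1=0.5176, r_2=1.0000, r_3=1.5529, r_4=3.0000, r_5=1.9319, r_6=0.5774, r_7=0.5176 — all match ✓
Only this pose fits every beam.

(x, y, θ) = (4.5, 7.5, 150°)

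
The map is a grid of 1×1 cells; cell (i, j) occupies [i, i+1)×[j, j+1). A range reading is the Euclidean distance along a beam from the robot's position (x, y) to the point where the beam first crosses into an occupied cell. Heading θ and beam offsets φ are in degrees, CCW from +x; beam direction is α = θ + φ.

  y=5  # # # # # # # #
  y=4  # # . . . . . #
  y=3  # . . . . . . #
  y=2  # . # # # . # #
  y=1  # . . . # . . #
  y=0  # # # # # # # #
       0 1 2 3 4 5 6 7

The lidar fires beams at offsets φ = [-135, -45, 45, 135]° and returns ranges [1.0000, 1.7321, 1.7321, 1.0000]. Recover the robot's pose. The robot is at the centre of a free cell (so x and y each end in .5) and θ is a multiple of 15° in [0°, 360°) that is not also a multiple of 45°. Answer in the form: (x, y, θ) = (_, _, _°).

Enumerate (i+0.5, j+0.5, θ) over the 18 free cells and 16 admissible headings. For each, cast all 4 beams and compare to the given ranges.
  (4.5, 3.5, 330°): beam 1 = 1.9319 ≠ 1.0000 ✗
  (1.5, 3.5, 30°): beam 1 = 1.9319 ≠ 1.0000 ✗
  (5.5, 3.5, 345°): beam 2 = 1.0000 ≠ 1.7321 ✗
  (5.5, 2.5, 300°): beam 1 = 0.5176 ≠ 1.0000 ✗
  …
  (5.5, 3.5, 75°): r_1=1.0000, r_2=1.7321, r_3=1.7321, r_4=1.0000 — all match ✓
Only this pose fits every beam.

(x, y, θ) = (5.5, 3.5, 75°)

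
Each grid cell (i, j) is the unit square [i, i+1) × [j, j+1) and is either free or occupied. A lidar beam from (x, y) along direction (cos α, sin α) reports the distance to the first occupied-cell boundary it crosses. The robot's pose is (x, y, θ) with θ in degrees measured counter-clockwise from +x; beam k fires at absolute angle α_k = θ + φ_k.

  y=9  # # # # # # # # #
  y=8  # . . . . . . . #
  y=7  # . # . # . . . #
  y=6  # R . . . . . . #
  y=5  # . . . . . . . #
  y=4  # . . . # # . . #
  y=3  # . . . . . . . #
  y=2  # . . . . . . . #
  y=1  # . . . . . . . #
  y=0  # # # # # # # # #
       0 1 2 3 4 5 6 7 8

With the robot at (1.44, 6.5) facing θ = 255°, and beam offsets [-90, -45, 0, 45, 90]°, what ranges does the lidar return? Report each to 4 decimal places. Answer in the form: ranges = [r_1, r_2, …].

beam 1: φ=-90°, α=165°
  dir = (cos 165°, sin 165°) = (-0.9659, 0.2588); from cell (1,6)
  next x-line at t=0.4555, next y-line at t=1.9319; Δt_x=1.0353, Δt_y=3.8637
    x: enter (0,6) at t=0.4555 ← occupied
  → r_1 = 0.4555
beam 2: φ=-45°, α=210°
  dir = (cos 210°, sin 210°) = (-0.8660, -0.5000); from cell (1,6)
  next x-line at t=0.5081, next y-line at t=1.0000; Δt_x=1.1547, Δt_y=2.0000
    x: enter (0,6) at t=0.5081 ← occupied
  → r_2 = 0.5081
beam 3: φ=0°, α=255°
  dir = (cos 255°, sin 255°) = (-0.2588, -0.9659); from cell (1,6)
  next x-line at t=1.7000, next y-line at t=0.5176; Δt_x=3.8637, Δt_y=1.0353
    y: enter (1,5) at t=0.5176
    y: enter (1,4) at t=1.5529
    x: enter (0,4) at t=1.7000 ← occupied
  → r_3 = 1.7000
beam 4: φ=45°, α=300°
  dir = (cos 300°, sin 300°) = (0.5000, -0.8660); from cell (1,6)
  next x-line at t=1.1200, next y-line at t=0.5774; Δt_x=2.0000, Δt_y=1.1547
    y: enter (1,5) at t=0.5774
    x: enter (2,5) at t=1.1200
    y: enter (2,4) at t=1.7321
    y: enter (2,3) at t=2.8868
    x: enter (3,3) at t=3.1200
    y: enter (3,2) at t=4.0415
    x: enter (4,2) at t=5.1200
    y: enter (4,1) at t=5.1962
    y: enter (4,0) at t=6.3509 ← occupied
  → r_4 = 6.3509
beam 5: φ=90°, α=345°
  dir = (cos 345°, sin 345°) = (0.9659, -0.2588); from cell (1,6)
  next x-line at t=0.5798, next y-line at t=1.9319; Δt_x=1.0353, Δt_y=3.8637
    x: enter (2,6) at t=0.5798
    x: enter (3,6) at t=1.6150
    y: enter (3,5) at t=1.9319
    x: enter (4,5) at t=2.6503
    x: enter (5,5) at t=3.6856
    x: enter (6,5) at t=4.7209
    x: enter (7,5) at t=5.7561
    y: enter (7,4) at t=5.7956
    x: enter (8,4) at t=6.7914 ← occupied
  → r_5 = 6.7914

ranges = [0.4555, 0.5081, 1.7000, 6.3509, 6.7914]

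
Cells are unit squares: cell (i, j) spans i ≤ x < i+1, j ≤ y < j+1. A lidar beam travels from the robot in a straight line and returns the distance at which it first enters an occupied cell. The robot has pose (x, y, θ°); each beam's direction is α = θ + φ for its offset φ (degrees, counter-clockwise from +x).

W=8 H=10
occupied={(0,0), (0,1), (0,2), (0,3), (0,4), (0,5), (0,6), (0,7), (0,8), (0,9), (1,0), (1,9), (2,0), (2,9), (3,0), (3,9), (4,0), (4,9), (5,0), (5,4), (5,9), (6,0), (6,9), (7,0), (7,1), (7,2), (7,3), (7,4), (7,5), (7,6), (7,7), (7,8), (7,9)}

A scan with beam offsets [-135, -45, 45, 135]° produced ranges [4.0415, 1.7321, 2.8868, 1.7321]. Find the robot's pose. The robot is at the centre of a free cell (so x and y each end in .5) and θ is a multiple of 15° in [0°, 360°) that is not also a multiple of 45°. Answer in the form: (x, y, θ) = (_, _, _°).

(x, y, θ) = (4.5, 2.5, 285°)

The pose lattice has 47·16 = 752 candidates. Test each by forward raycasting.
  (2.5, 2.5, 165°): beam 1 = 3.0000 ≠ 4.0415 ✗
  (6.5, 5.5, 30°): beam 1 = 4.6587 ≠ 4.0415 ✗
  (3.5, 5.5, 30°): beam 1 = 4.6587 ≠ 4.0415 ✗
  (4.5, 7.5, 300°): beam 1 = 3.6235 ≠ 4.0415 ✗
  …
  (4.5, 2.5, 285°): r_1=4.0415, r_2=1.7321, r_3=2.8868, r_4=1.7321 — all match ✓
No second candidate reproduces the full scan.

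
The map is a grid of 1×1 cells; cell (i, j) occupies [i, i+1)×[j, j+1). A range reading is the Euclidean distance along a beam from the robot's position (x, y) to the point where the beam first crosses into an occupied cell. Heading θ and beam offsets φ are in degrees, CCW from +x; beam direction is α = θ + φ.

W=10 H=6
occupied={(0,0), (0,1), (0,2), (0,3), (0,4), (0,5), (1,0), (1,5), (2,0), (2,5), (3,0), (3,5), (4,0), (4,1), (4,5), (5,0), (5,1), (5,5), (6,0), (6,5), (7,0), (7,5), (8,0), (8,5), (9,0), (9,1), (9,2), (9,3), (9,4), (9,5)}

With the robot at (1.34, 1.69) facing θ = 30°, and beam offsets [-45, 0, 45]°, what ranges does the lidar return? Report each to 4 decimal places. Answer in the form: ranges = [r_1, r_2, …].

ranges = [2.6660, 6.6200, 3.4268]

beam 1: φ=-45°, α=345°
  d=(0.9659,-0.2588)  start (1,1)  tX=0.6833 tY=2.6660  stride 1/|dx|=1.0353 1/|dy|=3.8637
    cross x-line → (2,1), t=0.6833
    cross x-line → (3,1), t=1.7186
    cross y-line → (3,0), t=2.6660 (wall)
  → r_1 = 2.6660
beam 2: φ=0°, α=30°
  d=(0.8660,0.5000)  start (1,1)  tX=0.7621 tY=0.6200  stride 1/|dx|=1.1547 1/|dy|=2.0000
    cross y-line → (1,2), t=0.6200
    cross x-line → (2,2), t=0.7621
    cross x-line → (3,2), t=1.9168
    cross y-line → (3,3), t=2.6200
    cross x-line → (4,3), t=3.0715
    cross x-line → (5,3), t=4.2262
    cross y-line → (5,4), t=4.6200
    cross x-line → (6,4), t=5.3809
    cross x-line → (7,4), t=6.5356
    cross y-line → (7,5), t=6.6200 (wall)
  → r_2 = 6.6200
beam 3: φ=45°, α=75°
  d=(0.2588,0.9659)  start (1,1)  tX=2.5500 tY=0.3209  stride 1/|dx|=3.8637 1/|dy|=1.0353
    cross y-line → (1,2), t=0.3209
    cross y-line → (1,3), t=1.3562
    cross y-line → (1,4), t=2.3915
    cross x-line → (2,4), t=2.5500
    cross y-line → (2,5), t=3.4268 (wall)
  → r_3 = 3.4268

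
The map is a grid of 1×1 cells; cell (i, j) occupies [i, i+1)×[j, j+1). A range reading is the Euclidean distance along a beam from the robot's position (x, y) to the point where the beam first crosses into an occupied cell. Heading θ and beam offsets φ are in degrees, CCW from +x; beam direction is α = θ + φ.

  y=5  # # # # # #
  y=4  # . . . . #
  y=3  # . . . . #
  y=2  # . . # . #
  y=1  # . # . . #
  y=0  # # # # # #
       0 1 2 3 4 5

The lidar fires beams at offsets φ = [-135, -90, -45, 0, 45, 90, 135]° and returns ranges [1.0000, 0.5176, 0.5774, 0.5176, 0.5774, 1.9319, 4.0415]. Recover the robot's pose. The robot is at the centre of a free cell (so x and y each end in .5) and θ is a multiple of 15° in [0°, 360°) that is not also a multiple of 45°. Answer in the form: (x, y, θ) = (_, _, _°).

Candidates: 14 free-cell centres × 16 headings = 224 poses. Raycast each; keep the one whose scan matches to 4 dp.
  (1.5, 2.5, 150°): beam 1 = 1.5529 ≠ 1.0000 ✗
  (4.5, 1.5, 240°): beam 1 = 3.6235 ≠ 1.0000 ✗
  (1.5, 3.5, 15°): beam 2 = 1.9319 ≠ 0.5176 ✗
  (2.5, 3.5, 240°): beam 1 = 1.5529 ≠ 1.0000 ✗
  …
  (4.5, 4.5, 75°): r_1=1.0000, r_2=0.5176, r_3=0.5774, r_4=0.5176, r_5=0.5774, r_6=1.9319, r_7=4.0415 — all match ✓
Unique over the lattice → pose = (4.5, 4.5, 75°).

(x, y, θ) = (4.5, 4.5, 75°)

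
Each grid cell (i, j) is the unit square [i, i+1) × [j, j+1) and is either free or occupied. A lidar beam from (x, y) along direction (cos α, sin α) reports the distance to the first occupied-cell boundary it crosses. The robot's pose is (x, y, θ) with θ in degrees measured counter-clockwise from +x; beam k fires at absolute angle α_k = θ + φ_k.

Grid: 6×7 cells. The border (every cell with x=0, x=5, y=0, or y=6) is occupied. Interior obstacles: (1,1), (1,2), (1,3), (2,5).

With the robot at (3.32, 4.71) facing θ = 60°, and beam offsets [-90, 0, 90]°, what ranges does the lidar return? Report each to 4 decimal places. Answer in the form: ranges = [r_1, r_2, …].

ranges = [1.9399, 1.4896, 0.5800]

beam 1: φ=-90°, α=330°
  cosα=0.8660 sinα=-0.5000 | (3,4) | tMaxX 0.7852 tMaxY 1.4200 | tΔX 1.1547 tΔY 2.0000
    t=0.7852 [x] (4,4)
    t=1.4200 [y] (4,3)
    t=1.9399 [x] (5,3) — stop
  → r_1 = 1.9399
beam 2: φ=0°, α=60°
  cosα=0.5000 sinα=0.8660 | (3,4) | tMaxX 1.3600 tMaxY 0.3349 | tΔX 2.0000 tΔY 1.1547
    t=0.3349 [y] (3,5)
    t=1.3600 [x] (4,5)
    t=1.4896 [y] (4,6) — stop
  → r_2 = 1.4896
beam 3: φ=90°, α=150°
  cosα=-0.8660 sinα=0.5000 | (3,4) | tMaxX 0.3695 tMaxY 0.5800 | tΔX 1.1547 tΔY 2.0000
    t=0.3695 [x] (2,4)
    t=0.5800 [y] (2,5) — stop
  → r_3 = 0.5800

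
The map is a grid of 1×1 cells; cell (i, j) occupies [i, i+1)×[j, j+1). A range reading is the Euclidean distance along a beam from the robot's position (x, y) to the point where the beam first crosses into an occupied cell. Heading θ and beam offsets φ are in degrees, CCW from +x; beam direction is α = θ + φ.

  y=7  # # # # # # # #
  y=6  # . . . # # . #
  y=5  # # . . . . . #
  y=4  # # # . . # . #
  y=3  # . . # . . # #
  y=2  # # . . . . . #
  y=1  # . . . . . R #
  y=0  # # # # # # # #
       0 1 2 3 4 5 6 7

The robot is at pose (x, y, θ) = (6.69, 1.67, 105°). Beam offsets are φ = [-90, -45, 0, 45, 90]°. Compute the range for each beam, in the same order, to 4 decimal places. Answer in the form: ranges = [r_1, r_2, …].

beam 1: φ=-90°, α=15°
  direction (0.9659, 0.2588); cell (6,1); t to first gridline: x 0.3209, y 1.2750 (then +1.0353 / +3.8637)
    (7,1) via x @ 0.3209  # hit
  → r_1 = 0.3209
beam 2: φ=-45°, α=60°
  direction (0.5000, 0.8660); cell (6,1); t to first gridline: x 0.6200, y 0.3811 (then +2.0000 / +1.1547)
    (6,2) via y @ 0.3811
    (7,2) via x @ 0.6200  # hit
  → r_2 = 0.6200
beam 3: φ=0°, α=105°
  direction (-0.2588, 0.9659); cell (6,1); t to first gridline: x 2.6660, y 0.3416 (then +3.8637 / +1.0353)
    (6,2) via y @ 0.3416
    (6,3) via y @ 1.3769  # hit
  → r_3 = 1.3769
beam 4: φ=45°, α=150°
  direction (-0.8660, 0.5000); cell (6,1); t to first gridline: x 0.7967, y 0.6600 (then +1.1547 / +2.0000)
    (6,2) via y @ 0.6600
    (5,2) via x @ 0.7967
    (4,2) via x @ 1.9514
    (4,3) via y @ 2.6600
    (3,3) via x @ 3.1061  # hit
  → r_4 = 3.1061
beam 5: φ=90°, α=195°
  direction (-0.9659, -0.2588); cell (6,1); t to first gridline: x 0.7143, y 2.5887 (then +1.0353 / +3.8637)
    (5,1) via x @ 0.7143
    (4,1) via x @ 1.7496
    (4,0) via y @ 2.5887  # hit
  → r_5 = 2.5887

ranges = [0.3209, 0.6200, 1.3769, 3.1061, 2.5887]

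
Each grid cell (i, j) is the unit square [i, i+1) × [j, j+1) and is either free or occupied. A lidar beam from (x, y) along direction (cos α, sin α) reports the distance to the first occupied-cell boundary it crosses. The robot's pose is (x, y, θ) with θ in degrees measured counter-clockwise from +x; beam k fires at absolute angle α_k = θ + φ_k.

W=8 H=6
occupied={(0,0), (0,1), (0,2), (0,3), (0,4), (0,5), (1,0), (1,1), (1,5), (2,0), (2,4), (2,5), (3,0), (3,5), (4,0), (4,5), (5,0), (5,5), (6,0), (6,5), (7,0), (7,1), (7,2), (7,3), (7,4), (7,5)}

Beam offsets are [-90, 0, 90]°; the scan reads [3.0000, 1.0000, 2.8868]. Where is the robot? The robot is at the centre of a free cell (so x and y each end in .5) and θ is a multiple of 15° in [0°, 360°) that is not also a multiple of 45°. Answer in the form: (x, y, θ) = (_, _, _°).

(x, y, θ) = (3.5, 3.5, 120°)

Candidates: 22 free-cell centres × 16 headings = 352 poses. Raycast each; keep the one whose scan matches to 4 dp.
  (5.5, 3.5, 165°): beam 1 = 1.5529 ≠ 3.0000 ✗
  (4.5, 2.5, 75°): beam 1 = 2.5882 ≠ 3.0000 ✗
  (4.5, 3.5, 285°): beam 1 = 3.6235 ≠ 3.0000 ✗
  …
  (3.5, 3.5, 120°): r_1=3.0000, r_2=1.0000, r_3=2.8868 — all match ✓
Only this pose fits every beam.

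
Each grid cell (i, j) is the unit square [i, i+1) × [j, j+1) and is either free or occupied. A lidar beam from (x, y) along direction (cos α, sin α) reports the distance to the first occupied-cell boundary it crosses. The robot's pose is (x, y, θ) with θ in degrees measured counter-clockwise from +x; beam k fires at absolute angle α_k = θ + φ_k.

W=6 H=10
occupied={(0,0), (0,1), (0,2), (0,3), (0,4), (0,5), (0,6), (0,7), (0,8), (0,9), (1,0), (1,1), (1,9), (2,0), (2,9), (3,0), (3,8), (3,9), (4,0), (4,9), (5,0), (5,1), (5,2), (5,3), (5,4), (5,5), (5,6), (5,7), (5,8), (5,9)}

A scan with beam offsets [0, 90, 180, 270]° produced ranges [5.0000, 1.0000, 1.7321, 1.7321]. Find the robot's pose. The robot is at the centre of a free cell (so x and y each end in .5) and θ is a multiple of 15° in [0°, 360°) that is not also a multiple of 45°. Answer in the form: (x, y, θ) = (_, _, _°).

(x, y, θ) = (2.5, 7.5, 300°)

Enumerate (i+0.5, j+0.5, θ) over the 30 free cells and 16 admissible headings. For each, cast all 4 beams and compare to the given ranges.
  (2.5, 6.5, 75°): beam 1 = 1.9319 ≠ 5.0000 ✗
  (3.5, 5.5, 120°): beam 1 = 4.0415 ≠ 5.0000 ✗
  (4.5, 6.5, 30°): beam 1 = 0.5774 ≠ 5.0000 ✗
  …
  (2.5, 7.5, 300°): r_1=5.0000, r_2=1.0000, r_3=1.7321, r_4=1.7321 — all match ✓
No second candidate reproduces the full scan.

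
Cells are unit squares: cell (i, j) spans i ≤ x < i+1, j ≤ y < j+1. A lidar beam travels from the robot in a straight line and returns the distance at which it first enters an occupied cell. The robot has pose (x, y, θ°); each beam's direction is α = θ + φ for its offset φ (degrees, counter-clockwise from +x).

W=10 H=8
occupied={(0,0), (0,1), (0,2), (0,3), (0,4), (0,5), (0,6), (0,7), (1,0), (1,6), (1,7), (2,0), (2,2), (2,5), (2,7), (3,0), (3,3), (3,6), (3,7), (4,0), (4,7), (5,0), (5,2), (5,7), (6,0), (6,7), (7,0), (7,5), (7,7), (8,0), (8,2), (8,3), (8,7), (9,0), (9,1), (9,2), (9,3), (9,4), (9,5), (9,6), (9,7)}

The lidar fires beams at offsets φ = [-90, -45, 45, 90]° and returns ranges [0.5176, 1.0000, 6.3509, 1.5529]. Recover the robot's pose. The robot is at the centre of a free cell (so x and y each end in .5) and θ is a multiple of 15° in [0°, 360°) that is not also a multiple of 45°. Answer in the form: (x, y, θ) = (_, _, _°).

Candidates: 39 free-cell centres × 16 headings = 624 poses. Raycast each; keep the one whose scan matches to 4 dp.
  (3.5, 2.5, 120°): beam 1 = 5.0000 ≠ 0.5176 ✗
  (8.5, 4.5, 150°): beam 1 = 1.0000 ≠ 0.5176 ✗
  (3.5, 5.5, 300°): beam 1 = 0.5774 ≠ 0.5176 ✗
  …
  (3.5, 1.5, 15°): r_1=0.5176, r_2=1.0000, r_3=6.3509, r_4=1.5529 — all match ✓
No second candidate reproduces the full scan.

(x, y, θ) = (3.5, 1.5, 15°)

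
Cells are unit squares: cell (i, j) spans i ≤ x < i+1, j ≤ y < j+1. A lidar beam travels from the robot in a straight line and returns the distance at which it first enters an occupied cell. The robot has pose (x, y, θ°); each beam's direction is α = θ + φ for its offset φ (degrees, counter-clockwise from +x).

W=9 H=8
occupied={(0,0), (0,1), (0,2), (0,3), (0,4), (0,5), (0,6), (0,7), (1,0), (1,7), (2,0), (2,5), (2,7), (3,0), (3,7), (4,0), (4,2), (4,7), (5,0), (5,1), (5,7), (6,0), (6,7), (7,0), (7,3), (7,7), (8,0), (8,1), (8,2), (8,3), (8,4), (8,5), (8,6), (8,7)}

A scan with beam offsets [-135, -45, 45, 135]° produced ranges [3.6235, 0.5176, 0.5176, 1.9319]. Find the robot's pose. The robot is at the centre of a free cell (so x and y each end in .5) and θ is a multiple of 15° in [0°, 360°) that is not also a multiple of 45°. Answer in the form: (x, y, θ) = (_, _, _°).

Candidates: 38 free-cell centres × 16 headings = 608 poses. Raycast each; keep the one whose scan matches to 4 dp.
  (6.5, 3.5, 285°): beam 1 = 4.0415 ≠ 3.6235 ✗
  (4.5, 6.5, 255°): beam 1 = 0.5774 ≠ 3.6235 ✗
  (5.5, 5.5, 255°): beam 1 = 1.7321 ≠ 3.6235 ✗
  (2.5, 1.5, 210°): beam 1 = 5.6940 ≠ 3.6235 ✗
  (1.5, 1.5, 15°): beam 1 = 0.5774 ≠ 3.6235 ✗
  …
  (1.5, 1.5, 210°): r_1=3.6235, r_2=0.5176, r_3=0.5176, r_4=1.9319 — all match ✓
Unique over the lattice → pose = (1.5, 1.5, 210°).

(x, y, θ) = (1.5, 1.5, 210°)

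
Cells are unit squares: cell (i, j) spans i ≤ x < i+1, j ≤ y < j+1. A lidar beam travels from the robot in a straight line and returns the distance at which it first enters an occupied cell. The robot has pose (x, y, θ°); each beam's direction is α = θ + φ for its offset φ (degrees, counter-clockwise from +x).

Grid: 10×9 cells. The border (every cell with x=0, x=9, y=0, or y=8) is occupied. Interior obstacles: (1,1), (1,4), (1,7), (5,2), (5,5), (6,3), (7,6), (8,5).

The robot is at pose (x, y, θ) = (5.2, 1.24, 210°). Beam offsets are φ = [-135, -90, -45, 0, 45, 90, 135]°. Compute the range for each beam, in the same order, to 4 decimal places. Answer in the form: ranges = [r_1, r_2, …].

ranges = [0.7868, 6.6511, 4.3482, 0.4800, 0.2485, 0.2771, 0.9273]

beam 1: φ=-135°, α=75°
  dir = (cos 75°, sin 75°) = (0.2588, 0.9659); from cell (5,1)
  next x-line at t=3.0910, next y-line at t=0.7868; Δt_x=3.8637, Δt_y=1.0353
    y: enter (5,2) at t=0.7868 ← occupied
  → r_1 = 0.7868
beam 2: φ=-90°, α=120°
  dir = (cos 120°, sin 120°) = (-0.5000, 0.8660); from cell (5,1)
  next x-line at t=0.4000, next y-line at t=0.8776; Δt_x=2.0000, Δt_y=1.1547
    x: enter (4,1) at t=0.4000
    y: enter (4,2) at t=0.8776
    y: enter (4,3) at t=2.0323
    x: enter (3,3) at t=2.4000
    y: enter (3,4) at t=3.1870
    y: enter (3,5) at t=4.3417
    x: enter (2,5) at t=4.4000
    y: enter (2,6) at t=5.4964
    x: enter (1,6) at t=6.4000
    y: enter (1,7) at t=6.6511 ← occupied
  → r_2 = 6.6511
beam 3: φ=-45°, α=165°
  dir = (cos 165°, sin 165°) = (-0.9659, 0.2588); from cell (5,1)
  next x-line at t=0.2071, next y-line at t=2.9364; Δt_x=1.0353, Δt_y=3.8637
    x: enter (4,1) at t=0.2071
    x: enter (3,1) at t=1.2423
    x: enter (2,1) at t=2.2776
    y: enter (2,2) at t=2.9364
    x: enter (1,2) at t=3.3129
    x: enter (0,2) at t=4.3482 ← occupied
  → r_3 = 4.3482
beam 4: φ=0°, α=210°
  dir = (cos 210°, sin 210°) = (-0.8660, -0.5000); from cell (5,1)
  next x-line at t=0.2309, next y-line at t=0.4800; Δt_x=1.1547, Δt_y=2.0000
    x: enter (4,1) at t=0.2309
    y: enter (4,0) at t=0.4800 ← occupied
  → r_4 = 0.4800
beam 5: φ=45°, α=255°
  dir = (cos 255°, sin 255°) = (-0.2588, -0.9659); from cell (5,1)
  next x-line at t=0.7727, next y-line at t=0.2485; Δt_x=3.8637, Δt_y=1.0353
    y: enter (5,0) at t=0.2485 ← occupied
  → r_5 = 0.2485
beam 6: φ=90°, α=300°
  dir = (cos 300°, sin 300°) = (0.5000, -0.8660); from cell (5,1)
  next x-line at t=1.6000, next y-line at t=0.2771; Δt_x=2.0000, Δt_y=1.1547
    y: enter (5,0) at t=0.2771 ← occupied
  → r_6 = 0.2771
beam 7: φ=135°, α=345°
  dir = (cos 345°, sin 345°) = (0.9659, -0.2588); from cell (5,1)
  next x-line at t=0.8282, next y-line at t=0.9273; Δt_x=1.0353, Δt_y=3.8637
    x: enter (6,1) at t=0.8282
    y: enter (6,0) at t=0.9273 ← occupied
  → r_7 = 0.9273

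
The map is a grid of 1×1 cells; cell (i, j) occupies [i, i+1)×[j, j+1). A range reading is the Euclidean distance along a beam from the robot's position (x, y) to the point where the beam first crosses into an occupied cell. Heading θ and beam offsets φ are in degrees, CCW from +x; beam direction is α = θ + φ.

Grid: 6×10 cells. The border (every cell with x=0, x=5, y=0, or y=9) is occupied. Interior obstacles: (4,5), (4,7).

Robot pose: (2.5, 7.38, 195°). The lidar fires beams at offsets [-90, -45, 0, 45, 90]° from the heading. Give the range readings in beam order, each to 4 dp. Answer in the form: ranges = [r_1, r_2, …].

ranges = [1.6771, 1.7321, 1.5529, 3.0000, 6.6051]

beam 1: φ=-90°, α=105°
  d=(-0.2588,0.9659)  start (2,7)  tX=1.9319 tY=0.6419  stride 1/|dx|=3.8637 1/|dy|=1.0353
    cross y-line → (2,8), t=0.6419
    cross y-line → (2,9), t=1.6771 (wall)
  → r_1 = 1.6771
beam 2: φ=-45°, α=150°
  d=(-0.8660,0.5000)  start (2,7)  tX=0.5774 tY=1.2400  stride 1/|dx|=1.1547 1/|dy|=2.0000
    cross x-line → (1,7), t=0.5774
    cross y-line → (1,8), t=1.2400
    cross x-line → (0,8), t=1.7321 (wall)
  → r_2 = 1.7321
beam 3: φ=0°, α=195°
  d=(-0.9659,-0.2588)  start (2,7)  tX=0.5176 tY=1.4682  stride 1/|dx|=1.0353 1/|dy|=3.8637
    cross x-line → (1,7), t=0.5176
    cross y-line → (1,6), t=1.4682
    cross x-line → (0,6), t=1.5529 (wall)
  → r_3 = 1.5529
beam 4: φ=45°, α=240°
  d=(-0.5000,-0.8660)  start (2,7)  tX=1.0000 tY=0.4388  stride 1/|dx|=2.0000 1/|dy|=1.1547
    cross y-line → (2,6), t=0.4388
    cross x-line → (1,6), t=1.0000
    cross y-line → (1,5), t=1.5935
    cross y-line → (1,4), t=2.7482
    cross x-line → (0,4), t=3.0000 (wall)
  → r_4 = 3.0000
beam 5: φ=90°, α=285°
  d=(0.2588,-0.9659)  start (2,7)  tX=1.9319 tY=0.3934  stride 1/|dx|=3.8637 1/|dy|=1.0353
    cross y-line → (2,6), t=0.3934
    cross y-line → (2,5), t=1.4287
    cross x-line → (3,5), t=1.9319
    cross y-line → (3,4), t=2.4640
    cross y-line → (3,3), t=3.4992
    cross y-line → (3,2), t=4.5345
    cross y-line → (3,1), t=5.5698
    cross x-line → (4,1), t=5.7956
    cross y-line → (4,0), t=6.6051 (wall)
  → r_5 = 6.6051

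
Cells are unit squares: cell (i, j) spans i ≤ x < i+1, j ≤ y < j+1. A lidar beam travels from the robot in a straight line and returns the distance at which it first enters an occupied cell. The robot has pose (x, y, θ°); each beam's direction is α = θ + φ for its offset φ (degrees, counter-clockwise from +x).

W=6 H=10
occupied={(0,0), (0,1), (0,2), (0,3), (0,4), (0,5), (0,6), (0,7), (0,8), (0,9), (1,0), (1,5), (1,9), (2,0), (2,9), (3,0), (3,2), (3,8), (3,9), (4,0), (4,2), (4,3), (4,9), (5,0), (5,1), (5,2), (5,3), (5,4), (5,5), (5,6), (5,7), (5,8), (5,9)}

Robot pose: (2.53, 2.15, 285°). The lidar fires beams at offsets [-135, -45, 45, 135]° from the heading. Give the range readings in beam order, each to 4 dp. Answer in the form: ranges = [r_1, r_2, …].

beam 1: φ=-135°, α=150°
  direction (-0.8660, 0.5000); cell (2,2); t to first gridline: x 0.6120, y 1.7000 (then +1.1547 / +2.0000)
    (1,2) via x @ 0.6120
    (1,3) via y @ 1.7000
    (0,3) via x @ 1.7667  # hit
  → r_1 = 1.7667
beam 2: φ=-45°, α=240°
  direction (-0.5000, -0.8660); cell (2,2); t to first gridline: x 1.0600, y 0.1732 (then +2.0000 / +1.1547)
    (2,1) via y @ 0.1732
    (1,1) via x @ 1.0600
    (1,0) via y @ 1.3279  # hit
  → r_2 = 1.3279
beam 3: φ=45°, α=330°
  direction (0.8660, -0.5000); cell (2,2); t to first gridline: x 0.5427, y 0.3000 (then +1.1547 / +2.0000)
    (2,1) via y @ 0.3000
    (3,1) via x @ 0.5427
    (4,1) via x @ 1.6974
    (4,0) via y @ 2.3000  # hit
  → r_3 = 2.3000
beam 4: φ=135°, α=60°
  direction (0.5000, 0.8660); cell (2,2); t to first gridline: x 0.9400, y 0.9815 (then +2.0000 / +1.1547)
    (3,2) via x @ 0.9400  # hit
  → r_4 = 0.9400

ranges = [1.7667, 1.3279, 2.3000, 0.9400]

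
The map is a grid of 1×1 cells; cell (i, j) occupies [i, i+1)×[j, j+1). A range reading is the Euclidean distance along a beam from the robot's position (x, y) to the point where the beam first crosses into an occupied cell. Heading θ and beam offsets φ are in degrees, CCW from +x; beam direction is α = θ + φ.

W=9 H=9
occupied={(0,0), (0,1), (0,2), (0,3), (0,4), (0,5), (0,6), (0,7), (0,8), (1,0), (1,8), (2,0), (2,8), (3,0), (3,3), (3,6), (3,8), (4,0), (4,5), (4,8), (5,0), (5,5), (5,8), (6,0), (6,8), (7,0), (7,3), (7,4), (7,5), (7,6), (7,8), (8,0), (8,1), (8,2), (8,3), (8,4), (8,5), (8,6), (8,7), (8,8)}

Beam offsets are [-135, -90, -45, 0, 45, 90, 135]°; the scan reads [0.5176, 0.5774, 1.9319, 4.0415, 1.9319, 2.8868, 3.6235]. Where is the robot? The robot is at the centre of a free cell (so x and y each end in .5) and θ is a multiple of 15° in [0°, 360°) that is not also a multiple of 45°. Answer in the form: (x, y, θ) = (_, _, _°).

(x, y, θ) = (1.5, 4.5, 300°)

The pose lattice has 41·16 = 656 candidates. Test each by forward raycasting.
  (4.5, 7.5, 105°): beam 1 = 2.8868 ≠ 0.5176 ✗
  (2.5, 6.5, 300°): beam 1 = 1.5529 ≠ 0.5176 ✗
  (2.5, 3.5, 330°): beam 1 = 1.5529 ≠ 0.5176 ✗
  (3.5, 2.5, 195°): beam 1 = 0.5774 ≠ 0.5176 ✗
  …
  (1.5, 4.5, 300°): r_1=0.5176, r_2=0.5774, r_3=1.9319, r_4=4.0415, r_5=1.9319, r_6=2.8868, r_7=3.6235 — all match ✓
Only this pose fits every beam.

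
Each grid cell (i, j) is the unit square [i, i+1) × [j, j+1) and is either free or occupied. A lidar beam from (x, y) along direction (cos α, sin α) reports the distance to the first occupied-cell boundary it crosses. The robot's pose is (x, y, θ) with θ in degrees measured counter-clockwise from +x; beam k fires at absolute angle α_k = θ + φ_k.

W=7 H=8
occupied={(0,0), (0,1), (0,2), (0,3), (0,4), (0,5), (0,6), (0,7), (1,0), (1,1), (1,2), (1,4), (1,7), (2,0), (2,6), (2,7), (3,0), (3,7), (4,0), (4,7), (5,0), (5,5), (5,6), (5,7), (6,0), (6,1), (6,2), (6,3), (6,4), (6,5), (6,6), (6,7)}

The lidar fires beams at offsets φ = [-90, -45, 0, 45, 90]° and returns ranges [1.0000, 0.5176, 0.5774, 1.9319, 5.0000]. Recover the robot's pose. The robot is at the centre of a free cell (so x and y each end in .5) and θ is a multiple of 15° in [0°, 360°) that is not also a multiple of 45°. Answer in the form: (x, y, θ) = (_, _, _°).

The pose lattice has 24·16 = 384 candidates. Test each by forward raycasting.
  (4.5, 6.5, 210°): beam 1 = 0.5774 ≠ 1.0000 ✗
  (4.5, 5.5, 75°): beam 1 = 0.5176 ≠ 1.0000 ✗
  (1.5, 3.5, 210°): beam 1 = 0.5774 ≠ 1.0000 ✗
  (4.5, 2.5, 255°): beam 1 = 3.6235 ≠ 1.0000 ✗
  …
  (5.5, 2.5, 30°): r_1=1.0000, r_2=0.5176, r_3=0.5774, r_4=1.9319, r_5=5.0000 — all match ✓
Only this pose fits every beam.

(x, y, θ) = (5.5, 2.5, 30°)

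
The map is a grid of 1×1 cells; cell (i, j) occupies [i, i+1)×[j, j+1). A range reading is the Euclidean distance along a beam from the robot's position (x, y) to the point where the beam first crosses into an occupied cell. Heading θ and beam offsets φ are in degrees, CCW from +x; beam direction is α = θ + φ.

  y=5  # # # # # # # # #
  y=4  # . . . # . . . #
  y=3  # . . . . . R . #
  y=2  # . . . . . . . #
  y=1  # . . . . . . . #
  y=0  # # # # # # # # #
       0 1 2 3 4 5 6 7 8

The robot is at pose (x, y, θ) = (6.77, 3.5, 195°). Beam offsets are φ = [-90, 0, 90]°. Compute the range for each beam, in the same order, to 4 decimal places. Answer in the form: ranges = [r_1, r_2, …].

beam 1: φ=-90°, α=105°
  dir = (cos 105°, sin 105°) = (-0.2588, 0.9659); from cell (6,3)
  next x-line at t=2.9751, next y-line at t=0.5176; Δt_x=3.8637, Δt_y=1.0353
    y: enter (6,4) at t=0.5176
    y: enter (6,5) at t=1.5529 ← occupied
  → r_1 = 1.5529
beam 2: φ=0°, α=195°
  dir = (cos 195°, sin 195°) = (-0.9659, -0.2588); from cell (6,3)
  next x-line at t=0.7972, next y-line at t=1.9319; Δt_x=1.0353, Δt_y=3.8637
    x: enter (5,3) at t=0.7972
    x: enter (4,3) at t=1.8324
    y: enter (4,2) at t=1.9319
    x: enter (3,2) at t=2.8677
    x: enter (2,2) at t=3.9030
    x: enter (1,2) at t=4.9383
    y: enter (1,1) at t=5.7956
    x: enter (0,1) at t=5.9735 ← occupied
  → r_2 = 5.9735
beam 3: φ=90°, α=285°
  dir = (cos 285°, sin 285°) = (0.2588, -0.9659); from cell (6,3)
  next x-line at t=0.8887, next y-line at t=0.5176; Δt_x=3.8637, Δt_y=1.0353
    y: enter (6,2) at t=0.5176
    x: enter (7,2) at t=0.8887
    y: enter (7,1) at t=1.5529
    y: enter (7,0) at t=2.5882 ← occupied
  → r_3 = 2.5882

ranges = [1.5529, 5.9735, 2.5882]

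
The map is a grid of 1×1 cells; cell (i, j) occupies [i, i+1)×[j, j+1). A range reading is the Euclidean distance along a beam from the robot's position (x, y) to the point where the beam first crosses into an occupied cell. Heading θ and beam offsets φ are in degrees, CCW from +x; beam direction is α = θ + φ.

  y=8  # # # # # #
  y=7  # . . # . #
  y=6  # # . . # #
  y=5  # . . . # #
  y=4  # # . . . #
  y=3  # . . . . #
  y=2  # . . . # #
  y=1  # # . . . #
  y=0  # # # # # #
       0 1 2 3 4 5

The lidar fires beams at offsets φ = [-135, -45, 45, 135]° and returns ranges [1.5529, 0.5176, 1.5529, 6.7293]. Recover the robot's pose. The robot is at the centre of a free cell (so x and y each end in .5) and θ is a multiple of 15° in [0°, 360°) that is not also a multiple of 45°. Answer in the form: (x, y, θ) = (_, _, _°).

(x, y, θ) = (3.5, 1.5, 330°)

The pose lattice has 21·16 = 336 candidates. Test each by forward raycasting.
  (4.5, 7.5, 15°): beam 1 = 0.5774 ≠ 1.5529 ✗
  (1.5, 2.5, 285°): beam 1 = 0.5774 ≠ 1.5529 ✗
  (4.5, 4.5, 210°): beam 1 = 0.5176 ≠ 1.5529 ✗
  (2.5, 5.5, 75°): beam 1 = 3.0000 ≠ 1.5529 ✗
  …
  (3.5, 1.5, 330°): r_1=1.5529, r_2=0.5176, r_3=1.5529, r_4=6.7293 — all match ✓
No second candidate reproduces the full scan.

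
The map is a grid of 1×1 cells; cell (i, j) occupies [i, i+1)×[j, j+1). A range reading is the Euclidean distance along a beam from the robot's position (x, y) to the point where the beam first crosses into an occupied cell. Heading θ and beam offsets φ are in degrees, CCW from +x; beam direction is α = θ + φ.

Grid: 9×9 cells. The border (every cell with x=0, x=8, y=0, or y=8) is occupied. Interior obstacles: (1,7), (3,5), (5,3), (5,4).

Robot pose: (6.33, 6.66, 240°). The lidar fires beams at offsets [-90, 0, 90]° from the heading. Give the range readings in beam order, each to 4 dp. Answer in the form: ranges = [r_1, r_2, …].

ranges = [2.6800, 1.9168, 1.9283]

beam 1: φ=-90°, α=150°
  direction (-0.8660, 0.5000); cell (6,6); t to first gridline: x 0.3811, y 0.6800 (then +1.1547 / +2.0000)
    (5,6) via x @ 0.3811
    (5,7) via y @ 0.6800
    (4,7) via x @ 1.5358
    (4,8) via y @ 2.6800  # hit
  → r_1 = 2.6800
beam 2: φ=0°, α=240°
  direction (-0.5000, -0.8660); cell (6,6); t to first gridline: x 0.6600, y 0.7621 (then +2.0000 / +1.1547)
    (5,6) via x @ 0.6600
    (5,5) via y @ 0.7621
    (5,4) via y @ 1.9168  # hit
  → r_2 = 1.9168
beam 3: φ=90°, α=330°
  direction (0.8660, -0.5000); cell (6,6); t to first gridline: x 0.7736, y 1.3200 (then +1.1547 / +2.0000)
    (7,6) via x @ 0.7736
    (7,5) via y @ 1.3200
    (8,5) via x @ 1.9283  # hit
  → r_3 = 1.9283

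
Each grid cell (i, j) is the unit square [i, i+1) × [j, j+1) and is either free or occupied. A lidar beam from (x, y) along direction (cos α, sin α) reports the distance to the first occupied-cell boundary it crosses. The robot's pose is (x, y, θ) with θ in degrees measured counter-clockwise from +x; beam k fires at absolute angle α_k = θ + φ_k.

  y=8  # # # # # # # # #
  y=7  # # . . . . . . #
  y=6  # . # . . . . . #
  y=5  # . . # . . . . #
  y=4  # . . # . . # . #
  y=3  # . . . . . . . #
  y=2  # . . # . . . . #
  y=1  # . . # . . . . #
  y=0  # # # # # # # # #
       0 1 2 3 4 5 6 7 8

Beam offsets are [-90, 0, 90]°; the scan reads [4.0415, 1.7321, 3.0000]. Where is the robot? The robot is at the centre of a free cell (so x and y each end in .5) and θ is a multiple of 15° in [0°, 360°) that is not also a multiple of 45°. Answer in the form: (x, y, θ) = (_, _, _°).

Enumerate (i+0.5, j+0.5, θ) over the 42 free cells and 16 admissible headings. For each, cast all 3 beams and compare to the given ranges.
  (4.5, 1.5, 30°): beam 1 = 0.5774 ≠ 4.0415 ✗
  (2.5, 2.5, 345°): beam 1 = 1.5529 ≠ 4.0415 ✗
  (4.5, 6.5, 210°): beam 1 = 1.7321 ≠ 4.0415 ✗
  (7.5, 2.5, 240°): beam 3 = 0.5774 ≠ 3.0000 ✗
  (1.5, 6.5, 210°): beam 1 = 0.5774 ≠ 4.0415 ✗
  …
  (5.5, 4.5, 150°): r_1=4.0415, r_2=1.7321, r_3=3.0000 — all match ✓
No second candidate reproduces the full scan.

(x, y, θ) = (5.5, 4.5, 150°)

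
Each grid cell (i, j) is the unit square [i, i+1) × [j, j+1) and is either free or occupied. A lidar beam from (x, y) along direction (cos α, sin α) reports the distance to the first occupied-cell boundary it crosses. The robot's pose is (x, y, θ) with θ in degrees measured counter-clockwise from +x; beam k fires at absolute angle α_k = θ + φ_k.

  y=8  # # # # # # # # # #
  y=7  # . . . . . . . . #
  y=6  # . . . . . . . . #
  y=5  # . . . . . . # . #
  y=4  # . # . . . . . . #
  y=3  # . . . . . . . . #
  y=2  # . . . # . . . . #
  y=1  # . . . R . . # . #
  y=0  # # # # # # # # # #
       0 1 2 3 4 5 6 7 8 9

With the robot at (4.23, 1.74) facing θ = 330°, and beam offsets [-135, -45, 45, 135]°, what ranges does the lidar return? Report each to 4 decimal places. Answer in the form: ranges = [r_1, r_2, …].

beam 1: φ=-135°, α=195°
  d=(-0.9659,-0.2588)  start (4,1)  tX=0.2381 tY=2.8591  stride 1/|dx|=1.0353 1/|dy|=3.8637
    cross x-line → (3,1), t=0.2381
    cross x-line → (2,1), t=1.2734
    cross x-line → (1,1), t=2.3087
    cross y-line → (1,0), t=2.8591 (wall)
  → r_1 = 2.8591
beam 2: φ=-45°, α=285°
  d=(0.2588,-0.9659)  start (4,1)  tX=2.9751 tY=0.7661  stride 1/|dx|=3.8637 1/|dy|=1.0353
    cross y-line → (4,0), t=0.7661 (wall)
  → r_2 = 0.7661
beam 3: φ=45°, α=15°
  d=(0.9659,0.2588)  start (4,1)  tX=0.7972 tY=1.0046  stride 1/|dx|=1.0353 1/|dy|=3.8637
    cross x-line → (5,1), t=0.7972
    cross y-line → (5,2), t=1.0046
    cross x-line → (6,2), t=1.8324
    cross x-line → (7,2), t=2.8677
    cross x-line → (8,2), t=3.9030
    cross y-line → (8,3), t=4.8683
    cross x-line → (9,3), t=4.9383 (wall)
  → r_3 = 4.9383
beam 4: φ=135°, α=105°
  d=(-0.2588,0.9659)  start (4,1)  tX=0.8887 tY=0.2692  stride 1/|dx|=3.8637 1/|dy|=1.0353
    cross y-line → (4,2), t=0.2692 (wall)
  → r_4 = 0.2692

ranges = [2.8591, 0.7661, 4.9383, 0.2692]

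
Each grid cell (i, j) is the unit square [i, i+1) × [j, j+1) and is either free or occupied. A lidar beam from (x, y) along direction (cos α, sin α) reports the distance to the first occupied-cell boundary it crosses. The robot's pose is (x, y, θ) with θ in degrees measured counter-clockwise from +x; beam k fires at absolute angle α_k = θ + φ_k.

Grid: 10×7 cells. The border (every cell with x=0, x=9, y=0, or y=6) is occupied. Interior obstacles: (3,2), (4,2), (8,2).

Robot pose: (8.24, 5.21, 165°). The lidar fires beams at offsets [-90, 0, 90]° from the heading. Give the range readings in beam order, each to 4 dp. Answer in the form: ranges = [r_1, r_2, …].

ranges = [0.8179, 3.0523, 4.3585]

beam 1: φ=-90°, α=75°
  d=(0.2588,0.9659)  start (8,5)  tX=2.9364 tY=0.8179  stride 1/|dx|=3.8637 1/|dy|=1.0353
    cross y-line → (8,6), t=0.8179 (wall)
  → r_1 = 0.8179
beam 2: φ=0°, α=165°
  d=(-0.9659,0.2588)  start (8,5)  tX=0.2485 tY=3.0523  stride 1/|dx|=1.0353 1/|dy|=3.8637
    cross x-line → (7,5), t=0.2485
    cross x-line → (6,5), t=1.2837
    cross x-line → (5,5), t=2.3190
    cross y-line → (5,6), t=3.0523 (wall)
  → r_2 = 3.0523
beam 3: φ=90°, α=255°
  d=(-0.2588,-0.9659)  start (8,5)  tX=0.9273 tY=0.2174  stride 1/|dx|=3.8637 1/|dy|=1.0353
    cross y-line → (8,4), t=0.2174
    cross x-line → (7,4), t=0.9273
    cross y-line → (7,3), t=1.2527
    cross y-line → (7,2), t=2.2880
    cross y-line → (7,1), t=3.3232
    cross y-line → (7,0), t=4.3585 (wall)
  → r_3 = 4.3585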